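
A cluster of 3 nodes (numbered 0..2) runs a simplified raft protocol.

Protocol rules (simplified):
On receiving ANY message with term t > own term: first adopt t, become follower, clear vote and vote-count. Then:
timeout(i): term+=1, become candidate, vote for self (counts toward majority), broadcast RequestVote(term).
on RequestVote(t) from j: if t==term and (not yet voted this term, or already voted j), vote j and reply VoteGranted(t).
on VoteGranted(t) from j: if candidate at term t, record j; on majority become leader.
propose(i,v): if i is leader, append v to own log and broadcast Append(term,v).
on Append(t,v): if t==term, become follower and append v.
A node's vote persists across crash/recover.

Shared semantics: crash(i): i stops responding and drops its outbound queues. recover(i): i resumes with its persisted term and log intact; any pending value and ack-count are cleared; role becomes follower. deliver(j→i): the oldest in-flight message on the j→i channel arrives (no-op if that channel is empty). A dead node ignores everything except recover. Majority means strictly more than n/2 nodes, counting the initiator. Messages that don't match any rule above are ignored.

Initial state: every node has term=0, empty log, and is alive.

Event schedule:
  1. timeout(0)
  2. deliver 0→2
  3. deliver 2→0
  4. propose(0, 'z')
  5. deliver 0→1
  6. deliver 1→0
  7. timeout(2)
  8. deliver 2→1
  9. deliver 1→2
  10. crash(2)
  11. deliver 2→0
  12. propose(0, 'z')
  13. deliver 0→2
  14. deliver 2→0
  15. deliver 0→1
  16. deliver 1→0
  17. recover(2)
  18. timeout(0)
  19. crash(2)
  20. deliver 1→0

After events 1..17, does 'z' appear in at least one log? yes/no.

yes

step 1 timeout(0): 0={cand,t=1,log=-}
step 2 deliver 0→2: 2={foll,t=1,log=-}
step 3 deliver 2→0: 0={lead,t=1,log=-}
step 4 propose(0,'z'): 0={lead,t=1,log=z}
step 5 deliver 0→1: 1={foll,t=1,log=-}
step 6 deliver 1→0: —
step 7 timeout(2): 2={cand,t=2,log=-}
step 8 deliver 2→1: 1={foll,t=2,log=-}
step 9 deliver 1→2: 2={lead,t=2,log=-}
step 10 crash(2): 2={✗lead,t=2,log=-}
step 11 deliver 2→0: —
step 12 propose(0,'z'): 0={lead,t=1,log=z,z}
step 13 deliver 0→2: —
step 14 deliver 2→0: —
step 15 deliver 0→1: —
step 16 deliver 1→0: —
step 17 recover(2): 2={foll,t=2,log=-}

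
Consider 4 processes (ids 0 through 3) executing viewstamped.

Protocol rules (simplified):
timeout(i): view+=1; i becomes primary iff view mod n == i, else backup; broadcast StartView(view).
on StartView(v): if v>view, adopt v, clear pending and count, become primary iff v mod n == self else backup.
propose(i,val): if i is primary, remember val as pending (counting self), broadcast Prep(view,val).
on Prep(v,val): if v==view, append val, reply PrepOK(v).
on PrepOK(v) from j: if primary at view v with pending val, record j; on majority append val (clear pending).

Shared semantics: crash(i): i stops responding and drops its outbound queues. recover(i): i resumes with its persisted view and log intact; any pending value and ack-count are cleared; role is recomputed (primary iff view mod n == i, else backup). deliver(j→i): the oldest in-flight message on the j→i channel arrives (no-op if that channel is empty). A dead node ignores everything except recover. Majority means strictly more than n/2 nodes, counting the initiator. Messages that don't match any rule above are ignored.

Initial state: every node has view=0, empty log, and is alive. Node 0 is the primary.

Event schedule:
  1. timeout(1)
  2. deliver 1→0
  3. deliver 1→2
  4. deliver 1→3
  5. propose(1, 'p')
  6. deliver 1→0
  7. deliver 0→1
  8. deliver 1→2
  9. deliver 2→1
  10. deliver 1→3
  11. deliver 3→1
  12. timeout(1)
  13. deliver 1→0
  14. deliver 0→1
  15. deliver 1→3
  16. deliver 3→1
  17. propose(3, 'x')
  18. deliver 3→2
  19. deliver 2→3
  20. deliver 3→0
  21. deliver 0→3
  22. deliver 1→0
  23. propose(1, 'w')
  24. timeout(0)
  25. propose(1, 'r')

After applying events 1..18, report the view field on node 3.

e1 timeout(1): 1[prim,v=1,-]
e2 deliver 1→0: 0[back,v=1,-]
e3 deliver 1→2: 2[back,v=1,-]
e4 deliver 1→3: 3[back,v=1,-]
e5 propose(1,'p'): ·
e6 deliver 1→0: 0[back,v=1,p]
e7 deliver 0→1: ·
e8 deliver 1→2: 2[back,v=1,p]
e9 deliver 2→1: 1[prim,v=1,p]
e10 deliver 1→3: 3[back,v=1,p]
e11 deliver 3→1: ·
e12 timeout(1): 1[back,v=2,p]
e13 deliver 1→0: 0[back,v=2,p]
e14 deliver 0→1: ·
e15 deliver 1→3: 3[back,v=2,p]
e16 deliver 3→1: ·
e17 propose(3,'x'): ·
e18 deliver 3→2: ·

2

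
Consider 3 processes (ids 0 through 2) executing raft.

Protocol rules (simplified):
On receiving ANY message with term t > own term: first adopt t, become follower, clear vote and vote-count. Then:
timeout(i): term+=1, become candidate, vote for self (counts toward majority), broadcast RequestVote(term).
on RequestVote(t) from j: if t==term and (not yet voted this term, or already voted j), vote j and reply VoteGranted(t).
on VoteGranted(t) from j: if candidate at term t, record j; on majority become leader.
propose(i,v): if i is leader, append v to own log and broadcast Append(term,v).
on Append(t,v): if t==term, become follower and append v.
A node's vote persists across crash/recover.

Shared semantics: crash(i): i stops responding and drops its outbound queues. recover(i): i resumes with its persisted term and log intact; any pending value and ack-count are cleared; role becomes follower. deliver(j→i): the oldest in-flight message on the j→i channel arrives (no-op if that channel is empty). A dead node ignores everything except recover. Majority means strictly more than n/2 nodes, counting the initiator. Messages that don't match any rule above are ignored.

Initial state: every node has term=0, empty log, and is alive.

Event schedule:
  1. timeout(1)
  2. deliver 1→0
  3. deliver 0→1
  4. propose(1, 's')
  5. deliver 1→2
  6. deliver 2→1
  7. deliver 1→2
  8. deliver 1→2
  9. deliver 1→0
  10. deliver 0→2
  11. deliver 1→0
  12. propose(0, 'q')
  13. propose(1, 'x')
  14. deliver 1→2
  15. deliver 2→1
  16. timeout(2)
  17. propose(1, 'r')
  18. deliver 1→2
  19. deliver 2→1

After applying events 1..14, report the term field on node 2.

1

e1 timeout(1): 1[cand,t=1,-]
e2 deliver 1→0: 0[foll,t=1,-]
e3 deliver 0→1: 1[lead,t=1,-]
e4 propose(1,'s'): 1[lead,t=1,s]
e5 deliver 1→2: 2[foll,t=1,-]
e6 deliver 2→1: ·
e7 deliver 1→2: 2[foll,t=1,s]
e8 deliver 1→2: ·
e9 deliver 1→0: 0[foll,t=1,s]
e10 deliver 0→2: ·
e11 deliver 1→0: ·
e12 propose(0,'q'): ·
e13 propose(1,'x'): 1[lead,t=1,s,x]
e14 deliver 1→2: 2[foll,t=1,s,x]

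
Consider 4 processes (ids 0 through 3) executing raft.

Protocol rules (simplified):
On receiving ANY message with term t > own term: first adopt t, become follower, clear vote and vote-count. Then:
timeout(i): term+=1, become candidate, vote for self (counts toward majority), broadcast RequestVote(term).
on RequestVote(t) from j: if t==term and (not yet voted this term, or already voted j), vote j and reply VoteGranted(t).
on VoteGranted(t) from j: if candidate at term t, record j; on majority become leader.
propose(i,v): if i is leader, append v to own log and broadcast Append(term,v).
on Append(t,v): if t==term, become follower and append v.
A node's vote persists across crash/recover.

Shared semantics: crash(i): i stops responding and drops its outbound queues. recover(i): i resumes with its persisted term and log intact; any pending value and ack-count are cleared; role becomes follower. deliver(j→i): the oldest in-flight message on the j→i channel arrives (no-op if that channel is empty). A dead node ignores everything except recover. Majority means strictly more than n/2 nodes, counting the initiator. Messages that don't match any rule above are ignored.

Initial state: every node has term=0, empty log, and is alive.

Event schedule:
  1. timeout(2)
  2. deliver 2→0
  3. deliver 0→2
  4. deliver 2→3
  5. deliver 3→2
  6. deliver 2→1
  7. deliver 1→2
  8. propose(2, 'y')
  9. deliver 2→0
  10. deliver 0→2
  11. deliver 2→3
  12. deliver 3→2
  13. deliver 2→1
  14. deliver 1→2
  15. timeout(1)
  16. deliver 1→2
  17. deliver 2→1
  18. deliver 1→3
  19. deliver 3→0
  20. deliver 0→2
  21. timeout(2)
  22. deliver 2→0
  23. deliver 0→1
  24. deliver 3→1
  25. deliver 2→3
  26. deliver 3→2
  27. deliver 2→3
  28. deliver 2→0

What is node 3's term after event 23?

2

step 1 timeout(2): 2={cand,t=1,log=-}
step 2 deliver 2→0: 0={foll,t=1,log=-}
step 3 deliver 0→2: —
step 4 deliver 2→3: 3={foll,t=1,log=-}
step 5 deliver 3→2: 2={lead,t=1,log=-}
step 6 deliver 2→1: 1={foll,t=1,log=-}
step 7 deliver 1→2: —
step 8 propose(2,'y'): 2={lead,t=1,log=y}
step 9 deliver 2→0: 0={foll,t=1,log=y}
step 10 deliver 0→2: —
step 11 deliver 2→3: 3={foll,t=1,log=y}
step 12 deliver 3→2: —
step 13 deliver 2→1: 1={foll,t=1,log=y}
step 14 deliver 1→2: —
step 15 timeout(1): 1={cand,t=2,log=y}
step 16 deliver 1→2: 2={foll,t=2,log=y}
step 17 deliver 2→1: —
step 18 deliver 1→3: 3={foll,t=2,log=y}
step 19 deliver 3→0: —
step 20 deliver 0→2: —
step 21 timeout(2): 2={cand,t=3,log=y}
step 22 deliver 2→0: 0={foll,t=3,log=y}
step 23 deliver 0→1: —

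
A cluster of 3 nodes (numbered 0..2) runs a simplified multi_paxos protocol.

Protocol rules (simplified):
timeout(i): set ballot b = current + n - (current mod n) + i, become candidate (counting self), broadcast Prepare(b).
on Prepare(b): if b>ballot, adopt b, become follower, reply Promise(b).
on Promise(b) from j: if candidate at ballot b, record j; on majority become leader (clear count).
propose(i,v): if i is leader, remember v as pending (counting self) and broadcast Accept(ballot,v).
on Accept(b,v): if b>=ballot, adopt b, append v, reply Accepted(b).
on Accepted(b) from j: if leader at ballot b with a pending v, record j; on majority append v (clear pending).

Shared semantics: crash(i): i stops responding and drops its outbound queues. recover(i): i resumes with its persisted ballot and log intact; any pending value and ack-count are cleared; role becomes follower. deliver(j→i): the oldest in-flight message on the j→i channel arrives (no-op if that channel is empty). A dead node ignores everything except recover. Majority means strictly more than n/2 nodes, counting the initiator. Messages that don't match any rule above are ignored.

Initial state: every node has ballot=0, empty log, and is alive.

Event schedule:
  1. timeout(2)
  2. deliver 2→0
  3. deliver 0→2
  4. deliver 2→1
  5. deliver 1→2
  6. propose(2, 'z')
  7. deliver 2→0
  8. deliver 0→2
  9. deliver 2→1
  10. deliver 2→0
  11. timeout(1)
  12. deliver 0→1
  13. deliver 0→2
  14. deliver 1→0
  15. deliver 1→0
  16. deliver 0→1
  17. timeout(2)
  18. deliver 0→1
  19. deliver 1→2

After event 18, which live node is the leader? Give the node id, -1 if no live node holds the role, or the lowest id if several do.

1

e1 timeout(2): 2[cand,b=5,-]
e2 deliver 2→0: 0[foll,b=5,-]
e3 deliver 0→2: 2[lead,b=5,-]
e4 deliver 2→1: 1[foll,b=5,-]
e5 deliver 1→2: ·
e6 propose(2,'z'): ·
e7 deliver 2→0: 0[foll,b=5,z]
e8 deliver 0→2: 2[lead,b=5,z]
e9 deliver 2→1: 1[foll,b=5,z]
e10 deliver 2→0: ·
e11 timeout(1): 1[cand,b=7,z]
e12 deliver 0→1: ·
e13 deliver 0→2: ·
e14 deliver 1→0: 0[foll,b=7,z]
e15 deliver 1→0: ·
e16 deliver 0→1: 1[lead,b=7,z]
e17 timeout(2): 2[cand,b=8,z]
e18 deliver 0→1: ·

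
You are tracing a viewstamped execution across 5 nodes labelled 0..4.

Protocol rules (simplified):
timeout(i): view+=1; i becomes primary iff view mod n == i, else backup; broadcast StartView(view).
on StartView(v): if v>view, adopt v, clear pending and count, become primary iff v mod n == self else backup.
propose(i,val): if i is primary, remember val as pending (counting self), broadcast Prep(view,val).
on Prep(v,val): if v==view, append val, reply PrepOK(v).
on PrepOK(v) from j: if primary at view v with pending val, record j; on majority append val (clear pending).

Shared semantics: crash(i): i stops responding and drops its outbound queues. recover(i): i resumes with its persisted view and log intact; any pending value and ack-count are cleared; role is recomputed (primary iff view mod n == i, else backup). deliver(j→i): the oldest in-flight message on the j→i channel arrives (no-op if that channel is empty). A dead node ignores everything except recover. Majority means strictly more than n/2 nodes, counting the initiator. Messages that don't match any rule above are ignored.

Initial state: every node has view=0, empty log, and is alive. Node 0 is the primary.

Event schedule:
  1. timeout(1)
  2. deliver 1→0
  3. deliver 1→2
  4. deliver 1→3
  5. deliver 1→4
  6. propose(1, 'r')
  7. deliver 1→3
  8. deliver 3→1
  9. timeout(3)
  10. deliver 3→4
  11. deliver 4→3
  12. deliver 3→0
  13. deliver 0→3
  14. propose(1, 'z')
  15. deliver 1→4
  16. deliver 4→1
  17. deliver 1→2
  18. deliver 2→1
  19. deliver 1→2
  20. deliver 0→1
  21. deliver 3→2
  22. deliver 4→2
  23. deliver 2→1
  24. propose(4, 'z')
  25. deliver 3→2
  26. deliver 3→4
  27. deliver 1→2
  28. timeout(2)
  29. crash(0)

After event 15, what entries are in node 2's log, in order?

empty

[1] timeout(1) → N1(prim v1 [-])
[2] deliver 1→0 → N0(back v1 [-])
[3] deliver 1→2 → N2(back v1 [-])
[4] deliver 1→3 → N3(back v1 [-])
[5] deliver 1→4 → N4(back v1 [-])
[6] propose(1,'r') → ∅
[7] deliver 1→3 → N3(back v1 [r])
[8] deliver 3→1 → ∅
[9] timeout(3) → N3(back v2 [r])
[10] deliver 3→4 → N4(back v2 [-])
[11] deliver 4→3 → ∅
[12] deliver 3→0 → N0(back v2 [-])
[13] deliver 0→3 → ∅
[14] propose(1,'z') → ∅
[15] deliver 1→4 → ∅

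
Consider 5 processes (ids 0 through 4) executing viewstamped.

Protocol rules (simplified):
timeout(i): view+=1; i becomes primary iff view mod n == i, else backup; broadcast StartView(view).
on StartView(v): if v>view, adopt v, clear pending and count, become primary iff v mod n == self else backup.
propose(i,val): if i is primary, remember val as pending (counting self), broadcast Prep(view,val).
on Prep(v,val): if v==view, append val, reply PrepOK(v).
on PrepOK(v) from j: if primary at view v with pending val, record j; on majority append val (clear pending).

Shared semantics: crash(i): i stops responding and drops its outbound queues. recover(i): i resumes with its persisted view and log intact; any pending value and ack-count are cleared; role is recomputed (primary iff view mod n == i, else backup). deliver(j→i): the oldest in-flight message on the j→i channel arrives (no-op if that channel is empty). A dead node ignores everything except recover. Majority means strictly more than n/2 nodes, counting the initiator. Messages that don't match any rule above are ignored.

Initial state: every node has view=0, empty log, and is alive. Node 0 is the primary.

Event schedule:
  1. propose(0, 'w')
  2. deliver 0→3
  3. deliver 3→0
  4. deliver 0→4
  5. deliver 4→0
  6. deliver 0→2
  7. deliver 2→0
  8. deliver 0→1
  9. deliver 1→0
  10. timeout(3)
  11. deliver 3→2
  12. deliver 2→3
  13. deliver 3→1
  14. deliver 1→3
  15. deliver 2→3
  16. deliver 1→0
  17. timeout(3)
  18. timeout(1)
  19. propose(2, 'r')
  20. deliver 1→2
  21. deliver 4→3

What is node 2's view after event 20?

2

step 1 propose(0,'w'): —
step 2 deliver 0→3: 3={back,v=0,log=w}
step 3 deliver 3→0: —
step 4 deliver 0→4: 4={back,v=0,log=w}
step 5 deliver 4→0: 0={prim,v=0,log=w}
step 6 deliver 0→2: 2={back,v=0,log=w}
step 7 deliver 2→0: —
step 8 deliver 0→1: 1={back,v=0,log=w}
step 9 deliver 1→0: —
step 10 timeout(3): 3={back,v=1,log=w}
step 11 deliver 3→2: 2={back,v=1,log=w}
step 12 deliver 2→3: —
step 13 deliver 3→1: 1={prim,v=1,log=w}
step 14 deliver 1→3: —
step 15 deliver 2→3: —
step 16 deliver 1→0: —
step 17 timeout(3): 3={back,v=2,log=w}
step 18 timeout(1): 1={back,v=2,log=w}
step 19 propose(2,'r'): —
step 20 deliver 1→2: 2={prim,v=2,log=w}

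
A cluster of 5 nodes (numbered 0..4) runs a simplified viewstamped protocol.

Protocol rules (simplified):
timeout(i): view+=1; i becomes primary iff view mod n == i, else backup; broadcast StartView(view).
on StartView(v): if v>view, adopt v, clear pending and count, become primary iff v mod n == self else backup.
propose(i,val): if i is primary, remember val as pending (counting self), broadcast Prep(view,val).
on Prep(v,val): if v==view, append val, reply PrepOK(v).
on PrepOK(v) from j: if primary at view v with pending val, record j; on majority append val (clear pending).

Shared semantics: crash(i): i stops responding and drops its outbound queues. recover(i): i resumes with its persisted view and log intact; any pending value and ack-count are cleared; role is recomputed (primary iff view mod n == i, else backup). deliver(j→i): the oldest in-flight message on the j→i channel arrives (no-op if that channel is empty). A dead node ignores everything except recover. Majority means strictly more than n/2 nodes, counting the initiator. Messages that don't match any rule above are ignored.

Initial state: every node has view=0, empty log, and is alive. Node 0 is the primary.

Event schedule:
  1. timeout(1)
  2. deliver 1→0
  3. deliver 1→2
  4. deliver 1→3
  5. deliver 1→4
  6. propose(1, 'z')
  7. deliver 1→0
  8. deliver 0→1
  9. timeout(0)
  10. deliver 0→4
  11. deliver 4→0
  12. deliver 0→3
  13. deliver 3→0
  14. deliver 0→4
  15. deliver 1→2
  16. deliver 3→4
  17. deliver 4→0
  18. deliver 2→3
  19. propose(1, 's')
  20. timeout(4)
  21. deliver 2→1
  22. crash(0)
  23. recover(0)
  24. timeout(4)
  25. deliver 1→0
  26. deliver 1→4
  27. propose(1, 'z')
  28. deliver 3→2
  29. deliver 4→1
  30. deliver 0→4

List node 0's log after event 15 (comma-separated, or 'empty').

after 1 — timeout(1): n1:prim/v1/[-]
after 2 — deliver 1→0: n0:back/v1/[-]
after 3 — deliver 1→2: n2:back/v1/[-]
after 4 — deliver 1→3: n3:back/v1/[-]
after 5 — deliver 1→4: n4:back/v1/[-]
after 6 — propose(1,'z'): ·
after 7 — deliver 1→0: n0:back/v1/[z]
after 8 — deliver 0→1: ·
after 9 — timeout(0): n0:back/v2/[z]
after 10 — deliver 0→4: n4:back/v2/[-]
after 11 — deliver 4→0: ·
after 12 — deliver 0→3: n3:back/v2/[-]
after 13 — deliver 3→0: ·
after 14 — deliver 0→4: ·
after 15 — deliver 1→2: n2:back/v1/[z]

z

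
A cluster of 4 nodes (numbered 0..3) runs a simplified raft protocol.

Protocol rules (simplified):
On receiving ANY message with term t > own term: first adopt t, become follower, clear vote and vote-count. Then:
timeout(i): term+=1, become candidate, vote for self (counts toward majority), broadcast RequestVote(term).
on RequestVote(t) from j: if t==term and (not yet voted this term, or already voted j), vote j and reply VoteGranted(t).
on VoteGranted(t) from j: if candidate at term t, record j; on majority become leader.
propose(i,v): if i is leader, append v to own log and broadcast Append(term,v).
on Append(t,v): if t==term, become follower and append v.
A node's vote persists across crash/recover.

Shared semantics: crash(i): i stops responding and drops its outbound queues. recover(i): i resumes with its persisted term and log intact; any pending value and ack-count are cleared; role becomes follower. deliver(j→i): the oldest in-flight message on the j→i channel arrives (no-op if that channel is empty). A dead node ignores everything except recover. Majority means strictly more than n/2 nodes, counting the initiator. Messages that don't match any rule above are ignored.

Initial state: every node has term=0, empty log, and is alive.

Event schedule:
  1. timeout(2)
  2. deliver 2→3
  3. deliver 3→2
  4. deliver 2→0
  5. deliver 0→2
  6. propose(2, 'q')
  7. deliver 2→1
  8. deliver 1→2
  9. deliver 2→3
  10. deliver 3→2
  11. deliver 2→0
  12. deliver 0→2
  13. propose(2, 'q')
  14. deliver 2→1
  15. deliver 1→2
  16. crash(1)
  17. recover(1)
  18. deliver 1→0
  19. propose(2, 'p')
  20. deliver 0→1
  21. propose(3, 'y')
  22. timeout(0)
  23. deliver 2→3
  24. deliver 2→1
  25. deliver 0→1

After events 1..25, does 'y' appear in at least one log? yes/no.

step 1 timeout(2): 2={cand,t=1,log=-}
step 2 deliver 2→3: 3={foll,t=1,log=-}
step 3 deliver 3→2: —
step 4 deliver 2→0: 0={foll,t=1,log=-}
step 5 deliver 0→2: 2={lead,t=1,log=-}
step 6 propose(2,'q'): 2={lead,t=1,log=q}
step 7 deliver 2→1: 1={foll,t=1,log=-}
step 8 deliver 1→2: —
step 9 deliver 2→3: 3={foll,t=1,log=q}
step 10 deliver 3→2: —
step 11 deliver 2→0: 0={foll,t=1,log=q}
step 12 deliver 0→2: —
step 13 propose(2,'q'): 2={lead,t=1,log=q,q}
step 14 deliver 2→1: 1={foll,t=1,log=q}
step 15 deliver 1→2: —
step 16 crash(1): 1={✗foll,t=1,log=q}
step 17 recover(1): 1={foll,t=1,log=q}
step 18 deliver 1→0: —
step 19 propose(2,'p'): 2={lead,t=1,log=q,q,p}
step 20 deliver 0→1: —
step 21 propose(3,'y'): —
step 22 timeout(0): 0={cand,t=2,log=q}
step 23 deliver 2→3: 3={foll,t=1,log=q,q}
step 24 deliver 2→1: 1={foll,t=1,log=q,q}
step 25 deliver 0→1: 1={foll,t=2,log=q,q}

no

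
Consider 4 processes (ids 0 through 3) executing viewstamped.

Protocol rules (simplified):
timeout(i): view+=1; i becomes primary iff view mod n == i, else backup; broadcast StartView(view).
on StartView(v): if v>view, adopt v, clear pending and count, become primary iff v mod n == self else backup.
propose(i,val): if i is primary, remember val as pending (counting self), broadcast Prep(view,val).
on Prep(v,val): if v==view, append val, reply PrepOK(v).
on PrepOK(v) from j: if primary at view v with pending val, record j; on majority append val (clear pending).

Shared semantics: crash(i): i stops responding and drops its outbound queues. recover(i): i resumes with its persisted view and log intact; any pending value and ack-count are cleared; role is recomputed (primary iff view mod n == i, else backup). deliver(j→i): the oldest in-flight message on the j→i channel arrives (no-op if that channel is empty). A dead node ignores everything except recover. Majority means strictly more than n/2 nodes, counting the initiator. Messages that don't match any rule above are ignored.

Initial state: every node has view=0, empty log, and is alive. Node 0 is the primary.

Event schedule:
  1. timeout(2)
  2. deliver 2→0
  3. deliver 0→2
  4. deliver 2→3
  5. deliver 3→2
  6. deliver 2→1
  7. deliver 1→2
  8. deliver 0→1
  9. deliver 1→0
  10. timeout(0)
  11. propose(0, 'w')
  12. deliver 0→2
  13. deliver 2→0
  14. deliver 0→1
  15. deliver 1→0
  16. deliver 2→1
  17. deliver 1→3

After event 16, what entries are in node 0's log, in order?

1. timeout(2):  <2:back v1 ->
2. deliver 2→0:  <0:back v1 ->
3. deliver 0→2:  nop
4. deliver 2→3:  <3:back v1 ->
5. deliver 3→2:  nop
6. deliver 2→1:  <1:prim v1 ->
7. deliver 1→2:  nop
8. deliver 0→1:  nop
9. deliver 1→0:  nop
10. timeout(0):  <0:back v2 ->
11. propose(0,'w'):  nop
12. deliver 0→2:  <2:prim v2 ->
13. deliver 2→0:  nop
14. deliver 0→1:  <1:back v2 ->
15. deliver 1→0:  nop
16. deliver 2→1:  nop

empty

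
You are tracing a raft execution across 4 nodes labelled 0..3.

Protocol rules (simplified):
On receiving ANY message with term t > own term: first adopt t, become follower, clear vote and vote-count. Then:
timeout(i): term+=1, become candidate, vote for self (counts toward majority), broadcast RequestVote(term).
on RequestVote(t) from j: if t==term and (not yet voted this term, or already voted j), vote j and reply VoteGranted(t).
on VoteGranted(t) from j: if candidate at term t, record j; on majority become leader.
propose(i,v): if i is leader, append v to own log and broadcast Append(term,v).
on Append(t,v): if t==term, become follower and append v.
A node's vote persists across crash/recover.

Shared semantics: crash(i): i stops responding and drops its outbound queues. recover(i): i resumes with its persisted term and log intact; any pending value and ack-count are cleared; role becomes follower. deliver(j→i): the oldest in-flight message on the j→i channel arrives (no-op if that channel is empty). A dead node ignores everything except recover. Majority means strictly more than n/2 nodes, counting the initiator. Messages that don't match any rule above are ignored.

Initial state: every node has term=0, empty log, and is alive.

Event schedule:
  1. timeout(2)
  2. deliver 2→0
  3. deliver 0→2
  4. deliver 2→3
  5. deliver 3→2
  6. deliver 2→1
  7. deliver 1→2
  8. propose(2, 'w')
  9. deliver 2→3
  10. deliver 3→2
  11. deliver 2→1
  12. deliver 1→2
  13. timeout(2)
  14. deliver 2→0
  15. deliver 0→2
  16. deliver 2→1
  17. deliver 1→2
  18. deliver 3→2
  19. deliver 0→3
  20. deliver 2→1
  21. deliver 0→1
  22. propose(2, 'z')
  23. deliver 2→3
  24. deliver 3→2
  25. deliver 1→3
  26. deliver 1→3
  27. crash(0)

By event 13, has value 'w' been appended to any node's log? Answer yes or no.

after 1 — timeout(2): n2:cand/t1/[-]
after 2 — deliver 2→0: n0:foll/t1/[-]
after 3 — deliver 0→2: ·
after 4 — deliver 2→3: n3:foll/t1/[-]
after 5 — deliver 3→2: n2:lead/t1/[-]
after 6 — deliver 2→1: n1:foll/t1/[-]
after 7 — deliver 1→2: ·
after 8 — propose(2,'w'): n2:lead/t1/[w]
after 9 — deliver 2→3: n3:foll/t1/[w]
after 10 — deliver 3→2: ·
after 11 — deliver 2→1: n1:foll/t1/[w]
after 12 — deliver 1→2: ·
after 13 — timeout(2): n2:cand/t2/[w]

yes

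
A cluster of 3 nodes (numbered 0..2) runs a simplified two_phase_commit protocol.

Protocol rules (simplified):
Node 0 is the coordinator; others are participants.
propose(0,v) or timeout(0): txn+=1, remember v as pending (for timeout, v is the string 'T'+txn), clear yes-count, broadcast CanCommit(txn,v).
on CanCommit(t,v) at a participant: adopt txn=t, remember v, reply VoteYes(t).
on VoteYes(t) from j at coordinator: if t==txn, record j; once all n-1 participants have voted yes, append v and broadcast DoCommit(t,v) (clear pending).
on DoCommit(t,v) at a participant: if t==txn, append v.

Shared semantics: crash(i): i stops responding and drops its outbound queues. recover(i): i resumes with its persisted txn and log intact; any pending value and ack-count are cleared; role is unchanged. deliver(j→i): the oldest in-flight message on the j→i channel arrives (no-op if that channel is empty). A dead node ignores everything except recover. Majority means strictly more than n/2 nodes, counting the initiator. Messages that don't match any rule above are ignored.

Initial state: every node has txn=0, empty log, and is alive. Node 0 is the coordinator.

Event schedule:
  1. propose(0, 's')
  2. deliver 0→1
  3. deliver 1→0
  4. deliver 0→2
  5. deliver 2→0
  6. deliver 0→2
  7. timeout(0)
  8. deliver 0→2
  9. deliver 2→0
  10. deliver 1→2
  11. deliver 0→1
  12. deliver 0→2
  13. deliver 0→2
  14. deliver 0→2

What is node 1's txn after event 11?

1. propose(0,'s'):  <0:coor t1 ->
2. deliver 0→1:  <1:part t1 ->
3. deliver 1→0:  nop
4. deliver 0→2:  <2:part t1 ->
5. deliver 2→0:  <0:coor t1 s>
6. deliver 0→2:  <2:part t1 s>
7. timeout(0):  <0:coor t2 s>
8. deliver 0→2:  <2:part t2 s>
9. deliver 2→0:  nop
10. deliver 1→2:  nop
11. deliver 0→1:  <1:part t1 s>

1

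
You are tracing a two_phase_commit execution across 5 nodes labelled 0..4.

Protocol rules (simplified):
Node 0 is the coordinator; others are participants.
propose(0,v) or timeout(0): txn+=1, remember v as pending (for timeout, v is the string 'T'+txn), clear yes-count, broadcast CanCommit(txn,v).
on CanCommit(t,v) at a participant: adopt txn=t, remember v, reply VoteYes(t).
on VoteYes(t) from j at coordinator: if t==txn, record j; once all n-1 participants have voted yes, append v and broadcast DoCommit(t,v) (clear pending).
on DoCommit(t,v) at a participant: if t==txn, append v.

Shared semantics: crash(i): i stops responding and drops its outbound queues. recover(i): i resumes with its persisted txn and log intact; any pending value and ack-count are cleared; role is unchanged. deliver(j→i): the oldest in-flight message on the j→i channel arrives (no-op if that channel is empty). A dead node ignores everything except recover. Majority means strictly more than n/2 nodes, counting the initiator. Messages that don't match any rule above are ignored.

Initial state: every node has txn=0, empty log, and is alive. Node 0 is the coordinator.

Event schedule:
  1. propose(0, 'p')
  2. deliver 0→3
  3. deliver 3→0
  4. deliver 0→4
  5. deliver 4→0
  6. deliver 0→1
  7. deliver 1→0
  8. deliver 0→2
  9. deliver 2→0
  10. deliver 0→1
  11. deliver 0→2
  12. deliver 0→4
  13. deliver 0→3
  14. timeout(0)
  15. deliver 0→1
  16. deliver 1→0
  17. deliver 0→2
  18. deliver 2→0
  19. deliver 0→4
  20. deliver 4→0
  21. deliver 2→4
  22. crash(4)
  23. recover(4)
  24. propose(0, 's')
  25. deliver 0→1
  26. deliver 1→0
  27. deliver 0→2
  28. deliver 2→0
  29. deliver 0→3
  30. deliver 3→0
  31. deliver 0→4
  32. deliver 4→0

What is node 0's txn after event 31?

3

1. propose(0,'p'):  <0:coor t1 ->
2. deliver 0→3:  <3:part t1 ->
3. deliver 3→0:  nop
4. deliver 0→4:  <4:part t1 ->
5. deliver 4→0:  nop
6. deliver 0→1:  <1:part t1 ->
7. deliver 1→0:  nop
8. deliver 0→2:  <2:part t1 ->
9. deliver 2→0:  <0:coor t1 p>
10. deliver 0→1:  <1:part t1 p>
11. deliver 0→2:  <2:part t1 p>
12. deliver 0→4:  <4:part t1 p>
13. deliver 0→3:  <3:part t1 p>
14. timeout(0):  <0:coor t2 p>
15. deliver 0→1:  <1:part t2 p>
16. deliver 1→0:  nop
17. deliver 0→2:  <2:part t2 p>
18. deliver 2→0:  nop
19. deliver 0→4:  <4:part t2 p>
20. deliver 4→0:  nop
21. deliver 2→4:  nop
22. crash(4):  <4:✗part t2 p>
23. recover(4):  <4:part t2 p>
24. propose(0,'s'):  <0:coor t3 p>
25. deliver 0→1:  <1:part t3 p>
26. deliver 1→0:  nop
27. deliver 0→2:  <2:part t3 p>
28. deliver 2→0:  nop
29. deliver 0→3:  <3:part t2 p>
30. deliver 3→0:  nop
31. deliver 0→4:  <4:part t3 p>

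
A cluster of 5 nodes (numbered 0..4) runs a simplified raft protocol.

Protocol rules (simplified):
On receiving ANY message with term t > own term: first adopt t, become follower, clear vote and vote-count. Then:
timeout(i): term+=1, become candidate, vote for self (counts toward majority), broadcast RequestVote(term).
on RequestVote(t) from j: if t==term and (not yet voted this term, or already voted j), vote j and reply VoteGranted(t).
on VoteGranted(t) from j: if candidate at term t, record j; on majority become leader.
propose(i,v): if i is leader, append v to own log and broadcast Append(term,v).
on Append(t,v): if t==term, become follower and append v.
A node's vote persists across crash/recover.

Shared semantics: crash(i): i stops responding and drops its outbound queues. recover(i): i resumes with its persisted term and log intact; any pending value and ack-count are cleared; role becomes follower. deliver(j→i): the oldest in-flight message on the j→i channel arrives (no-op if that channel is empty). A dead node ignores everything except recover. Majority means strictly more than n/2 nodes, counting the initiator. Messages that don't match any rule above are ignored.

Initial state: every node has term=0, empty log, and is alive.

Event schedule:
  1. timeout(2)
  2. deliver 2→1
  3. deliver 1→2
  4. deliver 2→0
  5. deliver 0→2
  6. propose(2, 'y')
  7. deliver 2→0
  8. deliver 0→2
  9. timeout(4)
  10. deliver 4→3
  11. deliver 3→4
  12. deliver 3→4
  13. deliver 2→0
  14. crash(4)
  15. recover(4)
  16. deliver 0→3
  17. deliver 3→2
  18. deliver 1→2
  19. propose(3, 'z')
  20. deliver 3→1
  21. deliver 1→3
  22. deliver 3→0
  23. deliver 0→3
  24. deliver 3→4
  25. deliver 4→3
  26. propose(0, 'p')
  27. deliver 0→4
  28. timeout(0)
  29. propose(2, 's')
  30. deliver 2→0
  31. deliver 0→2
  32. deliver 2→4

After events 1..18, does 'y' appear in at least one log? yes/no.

after 1 — timeout(2): n2:cand/t1/[-]
after 2 — deliver 2→1: n1:foll/t1/[-]
after 3 — deliver 1→2: ·
after 4 — deliver 2→0: n0:foll/t1/[-]
after 5 — deliver 0→2: n2:lead/t1/[-]
after 6 — propose(2,'y'): n2:lead/t1/[y]
after 7 — deliver 2→0: n0:foll/t1/[y]
after 8 — deliver 0→2: ·
after 9 — timeout(4): n4:cand/t1/[-]
after 10 — deliver 4→3: n3:foll/t1/[-]
after 11 — deliver 3→4: ·
after 12 — deliver 3→4: ·
after 13 — deliver 2→0: ·
after 14 — crash(4): n4:✗cand/t1/[-]
after 15 — recover(4): n4:foll/t1/[-]
after 16 — deliver 0→3: ·
after 17 — deliver 3→2: ·
after 18 — deliver 1→2: ·

yes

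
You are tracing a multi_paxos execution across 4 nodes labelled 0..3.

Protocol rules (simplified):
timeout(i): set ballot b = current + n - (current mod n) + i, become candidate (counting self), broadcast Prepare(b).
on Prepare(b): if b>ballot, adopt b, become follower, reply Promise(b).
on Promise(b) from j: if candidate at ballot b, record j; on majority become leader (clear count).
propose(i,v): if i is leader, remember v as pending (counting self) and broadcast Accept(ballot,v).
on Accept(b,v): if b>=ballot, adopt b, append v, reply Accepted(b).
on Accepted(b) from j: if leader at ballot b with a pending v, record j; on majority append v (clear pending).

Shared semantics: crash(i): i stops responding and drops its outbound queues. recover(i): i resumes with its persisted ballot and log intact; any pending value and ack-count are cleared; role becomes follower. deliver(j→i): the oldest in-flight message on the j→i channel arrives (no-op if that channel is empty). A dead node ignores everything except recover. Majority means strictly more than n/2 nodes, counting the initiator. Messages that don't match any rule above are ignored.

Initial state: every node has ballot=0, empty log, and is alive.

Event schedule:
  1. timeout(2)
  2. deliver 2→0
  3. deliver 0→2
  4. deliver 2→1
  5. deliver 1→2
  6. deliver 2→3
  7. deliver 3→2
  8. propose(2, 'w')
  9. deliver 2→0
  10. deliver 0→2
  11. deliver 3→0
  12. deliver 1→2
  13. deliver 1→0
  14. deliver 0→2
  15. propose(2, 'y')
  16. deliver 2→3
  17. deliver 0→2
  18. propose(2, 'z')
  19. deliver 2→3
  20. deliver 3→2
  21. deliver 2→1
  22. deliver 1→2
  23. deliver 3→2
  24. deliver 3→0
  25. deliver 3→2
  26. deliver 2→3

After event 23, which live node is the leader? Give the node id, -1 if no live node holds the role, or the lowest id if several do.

2

e1 timeout(2): 2[cand,b=6,-]
e2 deliver 2→0: 0[foll,b=6,-]
e3 deliver 0→2: ·
e4 deliver 2→1: 1[foll,b=6,-]
e5 deliver 1→2: 2[lead,b=6,-]
e6 deliver 2→3: 3[foll,b=6,-]
e7 deliver 3→2: ·
e8 propose(2,'w'): ·
e9 deliver 2→0: 0[foll,b=6,w]
e10 deliver 0→2: ·
e11 deliver 3→0: ·
e12 deliver 1→2: ·
e13 deliver 1→0: ·
e14 deliver 0→2: ·
e15 propose(2,'y'): ·
e16 deliver 2→3: 3[foll,b=6,w]
e17 deliver 0→2: ·
e18 propose(2,'z'): ·
e19 deliver 2→3: 3[foll,b=6,w,y]
e20 deliver 3→2: ·
e21 deliver 2→1: 1[foll,b=6,w]
e22 deliver 1→2: 2[lead,b=6,z]
e23 deliver 3→2: ·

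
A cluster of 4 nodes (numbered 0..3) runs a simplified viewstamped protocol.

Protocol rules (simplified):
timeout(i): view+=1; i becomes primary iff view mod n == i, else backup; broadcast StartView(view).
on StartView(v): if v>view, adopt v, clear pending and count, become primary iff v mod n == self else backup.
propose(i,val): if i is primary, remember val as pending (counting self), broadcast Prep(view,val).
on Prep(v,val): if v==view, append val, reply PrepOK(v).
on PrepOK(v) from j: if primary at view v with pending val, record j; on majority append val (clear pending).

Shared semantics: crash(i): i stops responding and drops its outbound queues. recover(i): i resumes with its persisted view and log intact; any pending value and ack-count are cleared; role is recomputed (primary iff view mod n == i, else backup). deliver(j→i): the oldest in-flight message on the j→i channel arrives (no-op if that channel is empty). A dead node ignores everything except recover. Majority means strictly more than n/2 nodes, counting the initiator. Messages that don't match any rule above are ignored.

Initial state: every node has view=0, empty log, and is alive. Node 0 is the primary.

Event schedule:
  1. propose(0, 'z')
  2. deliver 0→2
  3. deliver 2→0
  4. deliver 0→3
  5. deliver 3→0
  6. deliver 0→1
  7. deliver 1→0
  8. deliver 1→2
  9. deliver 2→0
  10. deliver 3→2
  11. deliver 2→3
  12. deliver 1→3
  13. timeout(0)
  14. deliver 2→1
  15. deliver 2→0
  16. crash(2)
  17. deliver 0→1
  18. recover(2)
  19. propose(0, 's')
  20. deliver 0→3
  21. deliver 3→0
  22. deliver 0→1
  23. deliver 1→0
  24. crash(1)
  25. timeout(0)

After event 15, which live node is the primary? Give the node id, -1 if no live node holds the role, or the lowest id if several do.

-1

e1 propose(0,'z'): ·
e2 deliver 0→2: 2[back,v=0,z]
e3 deliver 2→0: ·
e4 deliver 0→3: 3[back,v=0,z]
e5 deliver 3→0: 0[prim,v=0,z]
e6 deliver 0→1: 1[back,v=0,z]
e7 deliver 1→0: ·
e8 deliver 1→2: ·
e9 deliver 2→0: ·
e10 deliver 3→2: ·
e11 deliver 2→3: ·
e12 deliver 1→3: ·
e13 timeout(0): 0[back,v=1,z]
e14 deliver 2→1: ·
e15 deliver 2→0: ·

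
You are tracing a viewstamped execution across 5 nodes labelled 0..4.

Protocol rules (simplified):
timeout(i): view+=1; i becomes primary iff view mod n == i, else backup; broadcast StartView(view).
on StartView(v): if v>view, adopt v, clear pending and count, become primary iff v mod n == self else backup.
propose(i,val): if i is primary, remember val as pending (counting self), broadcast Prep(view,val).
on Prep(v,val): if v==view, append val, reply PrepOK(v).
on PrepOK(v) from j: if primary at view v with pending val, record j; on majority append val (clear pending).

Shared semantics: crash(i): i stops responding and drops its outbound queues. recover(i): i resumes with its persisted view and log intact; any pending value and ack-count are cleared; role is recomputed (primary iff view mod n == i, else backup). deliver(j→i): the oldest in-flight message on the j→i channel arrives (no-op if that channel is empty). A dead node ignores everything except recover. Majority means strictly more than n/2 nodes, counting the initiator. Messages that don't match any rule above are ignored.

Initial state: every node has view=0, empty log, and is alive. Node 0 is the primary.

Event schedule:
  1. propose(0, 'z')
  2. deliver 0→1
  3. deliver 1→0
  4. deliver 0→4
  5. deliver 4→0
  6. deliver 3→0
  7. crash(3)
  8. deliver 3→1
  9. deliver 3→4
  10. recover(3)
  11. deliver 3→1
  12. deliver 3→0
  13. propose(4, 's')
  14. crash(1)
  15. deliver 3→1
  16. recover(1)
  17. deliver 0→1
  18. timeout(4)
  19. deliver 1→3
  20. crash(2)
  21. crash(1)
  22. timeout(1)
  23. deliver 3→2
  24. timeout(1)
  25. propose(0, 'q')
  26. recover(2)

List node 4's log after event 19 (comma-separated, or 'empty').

[1] propose(0,'z') → ∅
[2] deliver 0→1 → N1(back v0 [z])
[3] deliver 1→0 → ∅
[4] deliver 0→4 → N4(back v0 [z])
[5] deliver 4→0 → N0(prim v0 [z])
[6] deliver 3→0 → ∅
[7] crash(3) → N3(✗back v0 [-])
[8] deliver 3→1 → ∅
[9] deliver 3→4 → ∅
[10] recover(3) → N3(back v0 [-])
[11] deliver 3→1 → ∅
[12] deliver 3→0 → ∅
[13] propose(4,'s') → ∅
[14] crash(1) → N1(✗back v0 [z])
[15] deliver 3→1 → ∅
[16] recover(1) → N1(back v0 [z])
[17] deliver 0→1 → ∅
[18] timeout(4) → N4(back v1 [z])
[19] deliver 1→3 → ∅

z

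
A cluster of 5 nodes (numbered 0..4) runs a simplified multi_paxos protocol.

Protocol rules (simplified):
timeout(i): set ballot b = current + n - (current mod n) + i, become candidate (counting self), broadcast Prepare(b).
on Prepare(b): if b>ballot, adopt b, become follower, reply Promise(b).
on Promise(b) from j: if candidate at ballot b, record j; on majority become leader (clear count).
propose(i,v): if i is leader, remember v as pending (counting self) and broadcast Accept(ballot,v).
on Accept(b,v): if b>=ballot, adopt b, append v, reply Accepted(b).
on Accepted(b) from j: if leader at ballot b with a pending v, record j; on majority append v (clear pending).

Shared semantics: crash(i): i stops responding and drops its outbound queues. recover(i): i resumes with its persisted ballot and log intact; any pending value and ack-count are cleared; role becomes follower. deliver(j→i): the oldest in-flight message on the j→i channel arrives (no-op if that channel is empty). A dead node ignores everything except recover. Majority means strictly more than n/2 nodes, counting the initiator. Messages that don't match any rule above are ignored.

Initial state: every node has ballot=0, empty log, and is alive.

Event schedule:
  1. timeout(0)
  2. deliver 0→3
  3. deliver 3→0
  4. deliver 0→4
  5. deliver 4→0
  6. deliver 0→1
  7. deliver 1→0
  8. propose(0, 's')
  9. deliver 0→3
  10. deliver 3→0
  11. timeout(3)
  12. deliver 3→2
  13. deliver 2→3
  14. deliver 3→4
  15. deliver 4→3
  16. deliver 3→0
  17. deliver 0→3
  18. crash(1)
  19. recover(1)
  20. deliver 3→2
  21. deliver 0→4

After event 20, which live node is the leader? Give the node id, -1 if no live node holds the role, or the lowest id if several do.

1. timeout(0):  <0:cand b5 ->
2. deliver 0→3:  <3:foll b5 ->
3. deliver 3→0:  nop
4. deliver 0→4:  <4:foll b5 ->
5. deliver 4→0:  <0:lead b5 ->
6. deliver 0→1:  <1:foll b5 ->
7. deliver 1→0:  nop
8. propose(0,'s'):  nop
9. deliver 0→3:  <3:foll b5 s>
10. deliver 3→0:  nop
11. timeout(3):  <3:cand b13 s>
12. deliver 3→2:  <2:foll b13 ->
13. deliver 2→3:  nop
14. deliver 3→4:  <4:foll b13 ->
15. deliver 4→3:  <3:lead b13 s>
16. deliver 3→0:  <0:foll b13 ->
17. deliver 0→3:  nop
18. crash(1):  <1:✗foll b5 ->
19. recover(1):  <1:foll b5 ->
20. deliver 3→2:  nop

3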